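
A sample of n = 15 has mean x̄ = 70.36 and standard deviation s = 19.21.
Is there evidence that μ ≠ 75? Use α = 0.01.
One-sample t-test:
H₀: μ = 75
H₁: μ ≠ 75
df = n - 1 = 14
t = (x̄ - μ₀) / (s/√n) = (70.36 - 75) / (19.21/√15) = -0.935
p-value = 0.3654

Since p-value > α = 0.01, we fail to reject H₀.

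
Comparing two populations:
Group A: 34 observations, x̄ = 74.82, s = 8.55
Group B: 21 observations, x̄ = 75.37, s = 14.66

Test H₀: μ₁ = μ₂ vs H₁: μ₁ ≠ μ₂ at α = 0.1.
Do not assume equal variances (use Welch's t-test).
Welch's two-sample t-test:
H₀: μ₁ = μ₂
H₁: μ₁ ≠ μ₂
s₁²/n₁ = 8.55²/34 = 2.1501,  s₂²/n₂ = 14.66²/21 = 10.2341
SE = √(s₁²/n₁ + s₂²/n₂) = √(2.1501 + 10.2341) = 3.5191
df (Welch-Satterthwaite) = (s₁²/n₁ + s₂²/n₂)² / [(s₁²/n₁)²/(n₁-1) + (s₂²/n₂)²/(n₂-1)] ≈ 28.52
t = (x̄₁ - x̄₂) / SE = (74.82 - 75.37) / 3.5191 = -0.55 / 3.5191 = -0.156
p-value = 0.8769

Since p-value > α = 0.1, we fail to reject H₀.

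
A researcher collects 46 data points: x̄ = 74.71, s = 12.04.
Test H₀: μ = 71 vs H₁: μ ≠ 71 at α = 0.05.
One-sample t-test:
H₀: μ = 71
H₁: μ ≠ 71
df = n - 1 = 45
t = (x̄ - μ₀) / (s/√n) = (74.71 - 71) / (12.04/√46) = 2.090
p-value = 0.0423

Since p-value < α = 0.05, we reject H₀.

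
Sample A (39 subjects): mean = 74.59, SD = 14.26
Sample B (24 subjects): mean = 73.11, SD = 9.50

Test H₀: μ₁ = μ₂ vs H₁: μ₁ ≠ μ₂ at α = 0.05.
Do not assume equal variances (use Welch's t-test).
Welch's two-sample t-test:
H₀: μ₁ = μ₂
H₁: μ₁ ≠ μ₂
s₁²/n₁ = 14.26²/39 = 5.2140,  s₂²/n₂ = 9.50²/24 = 3.7604
SE = √(s₁²/n₁ + s₂²/n₂) = √(5.2140 + 3.7604) = 2.9957
df (Welch-Satterthwaite) = (s₁²/n₁ + s₂²/n₂)² / [(s₁²/n₁)²/(n₁-1) + (s₂²/n₂)²/(n₂-1)] ≈ 60.55
t = (x̄₁ - x̄₂) / SE = (74.59 - 73.11) / 2.9957 = 1.48 / 2.9957 = 0.494
p-value = 0.6231

Since p-value > α = 0.05, we fail to reject H₀.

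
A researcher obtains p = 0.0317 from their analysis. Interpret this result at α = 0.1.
Since p = 0.0317 < α = 0.1, reject H₀.
There is sufficient evidence to reject the null hypothesis; the result is statistically significant at the 0.1 level.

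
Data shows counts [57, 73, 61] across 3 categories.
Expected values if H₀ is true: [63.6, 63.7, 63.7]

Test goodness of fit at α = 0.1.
Chi-square goodness of fit test:
H₀: observed counts match expected distribution
H₁: observed counts differ from expected distribution
df = k - 1 = 2
χ² = Σ(O - E)²/E
   = (57 - 63.6)²/63.6 + (73 - 63.7)²/63.7 + (61 - 63.7)²/63.7
   = 0.685 + 1.358 + 0.114
   = 2.16
p-value = 0.3401

Since p-value > α = 0.1, we fail to reject H₀.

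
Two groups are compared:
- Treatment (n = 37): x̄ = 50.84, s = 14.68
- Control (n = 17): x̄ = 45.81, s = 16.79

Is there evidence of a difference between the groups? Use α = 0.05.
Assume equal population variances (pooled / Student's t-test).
Student's two-sample t-test (equal variances):
H₀: μ₁ = μ₂
H₁: μ₁ ≠ μ₂
df = n₁ + n₂ - 2 = 52
Pooled variance s_p² = [(n₁-1)s₁² + (n₂-1)s₂²] / (n₁ + n₂ - 2) = [(36)(14.68²) + (16)(16.79²)] / 52 = 235.9337
SE = √(s_p²(1/n₁ + 1/n₂)) = √(235.9337 × (1/37 + 1/17)) = 4.5006
t = (x̄₁ - x̄₂) / SE = (50.84 - 45.81) / 4.5006 = 5.03 / 4.5006 = 1.118
p-value = 0.2689

Since p-value > α = 0.05, we fail to reject H₀.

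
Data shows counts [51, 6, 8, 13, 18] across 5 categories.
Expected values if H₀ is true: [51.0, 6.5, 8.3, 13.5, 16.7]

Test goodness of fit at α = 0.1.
Chi-square goodness of fit test:
H₀: observed counts match expected distribution
H₁: observed counts differ from expected distribution
df = k - 1 = 4
χ² = Σ(O - E)²/E
   = (51 - 51.0)²/51.0 + (6 - 6.5)²/6.5 + (8 - 8.3)²/8.3 + (13 - 13.5)²/13.5 + (18 - 16.7)²/16.7
   = 0.000 + 0.038 + 0.011 + 0.019 + 0.101
   = 0.17
p-value = 0.9966

Since p-value > α = 0.1, we fail to reject H₀.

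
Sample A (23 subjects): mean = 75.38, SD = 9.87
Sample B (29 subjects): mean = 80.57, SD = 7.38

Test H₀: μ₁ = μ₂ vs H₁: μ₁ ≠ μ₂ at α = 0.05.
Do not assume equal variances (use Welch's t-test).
Welch's two-sample t-test:
H₀: μ₁ = μ₂
H₁: μ₁ ≠ μ₂
s₁²/n₁ = 9.87²/23 = 4.2355,  s₂²/n₂ = 7.38²/29 = 1.8781
SE = √(s₁²/n₁ + s₂²/n₂) = √(4.2355 + 1.8781) = 2.4726
df (Welch-Satterthwaite) = (s₁²/n₁ + s₂²/n₂)² / [(s₁²/n₁)²/(n₁-1) + (s₂²/n₂)²/(n₂-1)] ≈ 39.70
t = (x̄₁ - x̄₂) / SE = (75.38 - 80.57) / 2.4726 = -5.19 / 2.4726 = -2.099
p-value = 0.0422

Since p-value < α = 0.05, we reject H₀.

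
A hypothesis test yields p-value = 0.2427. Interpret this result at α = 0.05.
Since p = 0.2427 > α = 0.05, fail to reject H₀.
There is insufficient evidence to reject the null hypothesis; the result is not statistically significant at the 0.05 level.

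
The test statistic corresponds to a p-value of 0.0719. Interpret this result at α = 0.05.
Since p = 0.0719 > α = 0.05, fail to reject H₀.
There is insufficient evidence to reject the null hypothesis; the result is not statistically significant at the 0.05 level.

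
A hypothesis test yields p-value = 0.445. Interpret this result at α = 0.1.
Since p = 0.445 > α = 0.1, fail to reject H₀.
There is insufficient evidence to reject the null hypothesis; the result is not statistically significant at the 0.1 level.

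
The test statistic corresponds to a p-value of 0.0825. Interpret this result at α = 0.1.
Since p = 0.0825 < α = 0.1, reject H₀.
There is sufficient evidence to reject the null hypothesis; the result is statistically significant at the 0.1 level.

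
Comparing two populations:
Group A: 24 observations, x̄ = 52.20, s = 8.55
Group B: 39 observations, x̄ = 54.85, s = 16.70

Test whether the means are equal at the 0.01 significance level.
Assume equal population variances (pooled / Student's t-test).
Student's two-sample t-test (equal variances):
H₀: μ₁ = μ₂
H₁: μ₁ ≠ μ₂
df = n₁ + n₂ - 2 = 61
Pooled variance s_p² = [(n₁-1)s₁² + (n₂-1)s₂²] / (n₁ + n₂ - 2) = [(23)(8.55²) + (38)(16.70²)] / 61 = 201.2980
SE = √(s_p²(1/n₁ + 1/n₂)) = √(201.2980 × (1/24 + 1/39)) = 3.6809
t = (x̄₁ - x̄₂) / SE = (52.20 - 54.85) / 3.6809 = -2.65 / 3.6809 = -0.720
p-value = 0.4743

Since p-value > α = 0.01, we fail to reject H₀.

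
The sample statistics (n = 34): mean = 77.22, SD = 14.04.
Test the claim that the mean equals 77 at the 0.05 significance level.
One-sample t-test:
H₀: μ = 77
H₁: μ ≠ 77
df = n - 1 = 33
t = (x̄ - μ₀) / (s/√n) = (77.22 - 77) / (14.04/√34) = 0.091
p-value = 0.9278

Since p-value > α = 0.05, we fail to reject H₀.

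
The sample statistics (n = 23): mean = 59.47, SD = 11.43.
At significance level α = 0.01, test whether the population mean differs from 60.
One-sample t-test:
H₀: μ = 60
H₁: μ ≠ 60
df = n - 1 = 22
t = (x̄ - μ₀) / (s/√n) = (59.47 - 60) / (11.43/√23) = -0.222
p-value = 0.8261

Since p-value > α = 0.01, we fail to reject H₀.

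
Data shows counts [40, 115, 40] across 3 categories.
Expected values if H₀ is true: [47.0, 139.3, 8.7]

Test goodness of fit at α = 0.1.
Chi-square goodness of fit test:
H₀: observed counts match expected distribution
H₁: observed counts differ from expected distribution
df = k - 1 = 2
χ² = Σ(O - E)²/E
   = (40 - 47.0)²/47.0 + (115 - 139.3)²/139.3 + (40 - 8.7)²/8.7
   = 1.043 + 4.239 + 112.608
   = 117.89
p-value < 0.0001

Since p-value < α = 0.1, we reject H₀.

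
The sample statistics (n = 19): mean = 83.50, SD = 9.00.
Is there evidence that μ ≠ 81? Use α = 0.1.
One-sample t-test:
H₀: μ = 81
H₁: μ ≠ 81
df = n - 1 = 18
t = (x̄ - μ₀) / (s/√n) = (83.50 - 81) / (9.00/√19) = 1.211
p-value = 0.2416

Since p-value > α = 0.1, we fail to reject H₀.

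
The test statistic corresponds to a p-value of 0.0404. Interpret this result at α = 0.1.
Since p = 0.0404 < α = 0.1, reject H₀.
There is sufficient evidence to reject the null hypothesis; the result is statistically significant at the 0.1 level.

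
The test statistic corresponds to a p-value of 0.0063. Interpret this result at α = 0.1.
Since p = 0.0063 < α = 0.1, reject H₀.
There is sufficient evidence to reject the null hypothesis; the result is statistically significant at the 0.1 level.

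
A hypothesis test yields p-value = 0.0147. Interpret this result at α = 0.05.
Since p = 0.0147 < α = 0.05, reject H₀.
There is sufficient evidence to reject the null hypothesis; the result is statistically significant at the 0.05 level.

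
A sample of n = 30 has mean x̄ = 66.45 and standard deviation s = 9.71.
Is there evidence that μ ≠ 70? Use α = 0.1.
One-sample t-test:
H₀: μ = 70
H₁: μ ≠ 70
df = n - 1 = 29
t = (x̄ - μ₀) / (s/√n) = (66.45 - 70) / (9.71/√30) = -2.002
p-value = 0.0547

Since p-value < α = 0.1, we reject H₀.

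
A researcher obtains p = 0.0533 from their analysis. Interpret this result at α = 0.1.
Since p = 0.0533 < α = 0.1, reject H₀.
There is sufficient evidence to reject the null hypothesis; the result is statistically significant at the 0.1 level.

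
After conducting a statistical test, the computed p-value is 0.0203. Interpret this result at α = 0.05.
Since p = 0.0203 < α = 0.05, reject H₀.
There is sufficient evidence to reject the null hypothesis; the result is statistically significant at the 0.05 level.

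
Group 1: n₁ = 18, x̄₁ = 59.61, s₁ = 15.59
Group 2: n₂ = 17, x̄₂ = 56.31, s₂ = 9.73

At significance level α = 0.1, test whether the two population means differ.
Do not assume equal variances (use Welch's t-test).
Welch's two-sample t-test:
H₀: μ₁ = μ₂
H₁: μ₁ ≠ μ₂
s₁²/n₁ = 15.59²/18 = 13.5027,  s₂²/n₂ = 9.73²/17 = 5.5690
SE = √(s₁²/n₁ + s₂²/n₂) = √(13.5027 + 5.5690) = 4.3671
df (Welch-Satterthwaite) = (s₁²/n₁ + s₂²/n₂)² / [(s₁²/n₁)²/(n₁-1) + (s₂²/n₂)²/(n₂-1)] ≈ 28.72
t = (x̄₁ - x̄₂) / SE = (59.61 - 56.31) / 4.3671 = 3.30 / 4.3671 = 0.756
p-value = 0.4560

Since p-value > α = 0.1, we fail to reject H₀.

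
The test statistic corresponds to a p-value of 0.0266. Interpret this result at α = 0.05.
Since p = 0.0266 < α = 0.05, reject H₀.
There is sufficient evidence to reject the null hypothesis; the result is statistically significant at the 0.05 level.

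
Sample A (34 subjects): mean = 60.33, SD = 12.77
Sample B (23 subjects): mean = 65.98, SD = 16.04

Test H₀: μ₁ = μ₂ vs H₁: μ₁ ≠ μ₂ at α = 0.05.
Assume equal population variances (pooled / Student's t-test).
Student's two-sample t-test (equal variances):
H₀: μ₁ = μ₂
H₁: μ₁ ≠ μ₂
df = n₁ + n₂ - 2 = 55
Pooled variance s_p² = [(n₁-1)s₁² + (n₂-1)s₂²] / (n₁ + n₂ - 2) = [(33)(12.77²) + (22)(16.04²)] / 55 = 200.7564
SE = √(s_p²(1/n₁ + 1/n₂)) = √(200.7564 × (1/34 + 1/23)) = 3.8253
t = (x̄₁ - x̄₂) / SE = (60.33 - 65.98) / 3.8253 = -5.65 / 3.8253 = -1.477
p-value = 0.1454

Since p-value > α = 0.05, we fail to reject H₀.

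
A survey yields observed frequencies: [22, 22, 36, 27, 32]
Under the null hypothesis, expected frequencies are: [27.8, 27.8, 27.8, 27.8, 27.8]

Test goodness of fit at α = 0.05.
Chi-square goodness of fit test:
H₀: observed counts match expected distribution
H₁: observed counts differ from expected distribution
df = k - 1 = 4
χ² = Σ(O - E)²/E
   = (22 - 27.8)²/27.8 + (22 - 27.8)²/27.8 + (36 - 27.8)²/27.8 + (27 - 27.8)²/27.8 + (32 - 27.8)²/27.8
   = 1.210 + 1.210 + 2.419 + 0.023 + 0.635
   = 5.50
p-value = 0.2400

Since p-value > α = 0.05, we fail to reject H₀.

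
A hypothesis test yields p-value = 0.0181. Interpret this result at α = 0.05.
Since p = 0.0181 < α = 0.05, reject H₀.
There is sufficient evidence to reject the null hypothesis; the result is statistically significant at the 0.05 level.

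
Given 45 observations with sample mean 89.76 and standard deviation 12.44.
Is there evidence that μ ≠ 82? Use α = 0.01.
One-sample t-test:
H₀: μ = 82
H₁: μ ≠ 82
df = n - 1 = 44
t = (x̄ - μ₀) / (s/√n) = (89.76 - 82) / (12.44/√45) = 4.185
p-value = 0.0001

Since p-value < α = 0.01, we reject H₀.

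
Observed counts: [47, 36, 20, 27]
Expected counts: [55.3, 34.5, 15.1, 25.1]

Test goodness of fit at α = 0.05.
Chi-square goodness of fit test:
H₀: observed counts match expected distribution
H₁: observed counts differ from expected distribution
df = k - 1 = 3
χ² = Σ(O - E)²/E
   = (47 - 55.3)²/55.3 + (36 - 34.5)²/34.5 + (20 - 15.1)²/15.1 + (27 - 25.1)²/25.1
   = 1.246 + 0.065 + 1.590 + 0.144
   = 3.04
p-value = 0.3848

Since p-value > α = 0.05, we fail to reject H₀.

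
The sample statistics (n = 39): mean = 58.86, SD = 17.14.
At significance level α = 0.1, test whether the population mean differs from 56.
One-sample t-test:
H₀: μ = 56
H₁: μ ≠ 56
df = n - 1 = 38
t = (x̄ - μ₀) / (s/√n) = (58.86 - 56) / (17.14/√39) = 1.042
p-value = 0.3040

Since p-value > α = 0.1, we fail to reject H₀.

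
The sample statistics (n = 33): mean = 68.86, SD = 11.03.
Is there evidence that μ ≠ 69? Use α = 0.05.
One-sample t-test:
H₀: μ = 69
H₁: μ ≠ 69
df = n - 1 = 32
t = (x̄ - μ₀) / (s/√n) = (68.86 - 69) / (11.03/√33) = -0.073
p-value = 0.9423

Since p-value > α = 0.05, we fail to reject H₀.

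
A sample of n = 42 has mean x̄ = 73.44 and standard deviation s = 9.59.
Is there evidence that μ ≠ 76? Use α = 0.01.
One-sample t-test:
H₀: μ = 76
H₁: μ ≠ 76
df = n - 1 = 41
t = (x̄ - μ₀) / (s/√n) = (73.44 - 76) / (9.59/√42) = -1.730
p-value = 0.0912

Since p-value > α = 0.01, we fail to reject H₀.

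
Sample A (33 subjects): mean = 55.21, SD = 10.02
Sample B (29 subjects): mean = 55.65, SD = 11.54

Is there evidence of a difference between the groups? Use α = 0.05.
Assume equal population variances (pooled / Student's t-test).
Student's two-sample t-test (equal variances):
H₀: μ₁ = μ₂
H₁: μ₁ ≠ μ₂
df = n₁ + n₂ - 2 = 60
Pooled variance s_p² = [(n₁-1)s₁² + (n₂-1)s₂²] / (n₁ + n₂ - 2) = [(32)(10.02²) + (28)(11.54²)] / 60 = 115.6936
SE = √(s_p²(1/n₁ + 1/n₂)) = √(115.6936 × (1/33 + 1/29)) = 2.7378
t = (x̄₁ - x̄₂) / SE = (55.21 - 55.65) / 2.7378 = -0.44 / 2.7378 = -0.161
p-value = 0.8729

Since p-value > α = 0.05, we fail to reject H₀.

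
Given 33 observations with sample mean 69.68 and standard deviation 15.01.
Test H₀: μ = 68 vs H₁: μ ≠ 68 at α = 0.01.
One-sample t-test:
H₀: μ = 68
H₁: μ ≠ 68
df = n - 1 = 32
t = (x̄ - μ₀) / (s/√n) = (69.68 - 68) / (15.01/√33) = 0.643
p-value = 0.5248

Since p-value > α = 0.01, we fail to reject H₀.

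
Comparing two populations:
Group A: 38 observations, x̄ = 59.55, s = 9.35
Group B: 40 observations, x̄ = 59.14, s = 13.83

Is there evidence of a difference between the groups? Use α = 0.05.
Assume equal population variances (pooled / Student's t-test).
Student's two-sample t-test (equal variances):
H₀: μ₁ = μ₂
H₁: μ₁ ≠ μ₂
df = n₁ + n₂ - 2 = 76
Pooled variance s_p² = [(n₁-1)s₁² + (n₂-1)s₂²] / (n₁ + n₂ - 2) = [(37)(9.35²) + (39)(13.83²)] / 76 = 140.7121
SE = √(s_p²(1/n₁ + 1/n₂)) = √(140.7121 × (1/38 + 1/40)) = 2.6871
t = (x̄₁ - x̄₂) / SE = (59.55 - 59.14) / 2.6871 = 0.41 / 2.6871 = 0.153
p-value = 0.8791

Since p-value > α = 0.05, we fail to reject H₀.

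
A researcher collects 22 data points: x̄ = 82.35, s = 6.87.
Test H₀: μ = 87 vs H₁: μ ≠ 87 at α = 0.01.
One-sample t-test:
H₀: μ = 87
H₁: μ ≠ 87
df = n - 1 = 21
t = (x̄ - μ₀) / (s/√n) = (82.35 - 87) / (6.87/√22) = -3.175
p-value = 0.0046

Since p-value < α = 0.01, we reject H₀.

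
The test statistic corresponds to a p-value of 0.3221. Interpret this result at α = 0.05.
Since p = 0.3221 > α = 0.05, fail to reject H₀.
There is insufficient evidence to reject the null hypothesis; the result is not statistically significant at the 0.05 level.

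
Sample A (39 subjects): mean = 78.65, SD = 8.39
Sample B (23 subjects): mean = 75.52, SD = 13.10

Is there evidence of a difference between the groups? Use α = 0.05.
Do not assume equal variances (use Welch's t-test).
Welch's two-sample t-test:
H₀: μ₁ = μ₂
H₁: μ₁ ≠ μ₂
s₁²/n₁ = 8.39²/39 = 1.8049,  s₂²/n₂ = 13.10²/23 = 7.4613
SE = √(s₁²/n₁ + s₂²/n₂) = √(1.8049 + 7.4613) = 3.0440
df (Welch-Satterthwaite) = (s₁²/n₁ + s₂²/n₂)² / [(s₁²/n₁)²/(n₁-1) + (s₂²/n₂)²/(n₂-1)] ≈ 32.82
t = (x̄₁ - x̄₂) / SE = (78.65 - 75.52) / 3.0440 = 3.13 / 3.0440 = 1.028
p-value = 0.3114

Since p-value > α = 0.05, we fail to reject H₀.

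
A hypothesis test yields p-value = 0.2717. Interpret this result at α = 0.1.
Since p = 0.2717 > α = 0.1, fail to reject H₀.
There is insufficient evidence to reject the null hypothesis; the result is not statistically significant at the 0.1 level.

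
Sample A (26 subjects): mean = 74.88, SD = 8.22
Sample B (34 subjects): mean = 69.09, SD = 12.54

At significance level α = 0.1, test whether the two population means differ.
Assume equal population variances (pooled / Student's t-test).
Student's two-sample t-test (equal variances):
H₀: μ₁ = μ₂
H₁: μ₁ ≠ μ₂
df = n₁ + n₂ - 2 = 58
Pooled variance s_p² = [(n₁-1)s₁² + (n₂-1)s₂²] / (n₁ + n₂ - 2) = [(25)(8.22²) + (33)(12.54²)] / 58 = 118.5950
SE = √(s_p²(1/n₁ + 1/n₂)) = √(118.5950 × (1/26 + 1/34)) = 2.8372
t = (x̄₁ - x̄₂) / SE = (74.88 - 69.09) / 2.8372 = 5.79 / 2.8372 = 2.041
p-value = 0.0458

Since p-value < α = 0.1, we reject H₀.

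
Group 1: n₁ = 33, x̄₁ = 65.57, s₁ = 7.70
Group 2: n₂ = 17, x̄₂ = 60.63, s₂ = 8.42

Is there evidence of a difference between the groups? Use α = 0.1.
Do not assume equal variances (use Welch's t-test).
Welch's two-sample t-test:
H₀: μ₁ = μ₂
H₁: μ₁ ≠ μ₂
s₁²/n₁ = 7.70²/33 = 1.7967,  s₂²/n₂ = 8.42²/17 = 4.1704
SE = √(s₁²/n₁ + s₂²/n₂) = √(1.7967 + 4.1704) = 2.4428
df (Welch-Satterthwaite) = (s₁²/n₁ + s₂²/n₂)² / [(s₁²/n₁)²/(n₁-1) + (s₂²/n₂)²/(n₂-1)] ≈ 29.97
t = (x̄₁ - x̄₂) / SE = (65.57 - 60.63) / 2.4428 = 4.94 / 2.4428 = 2.022
p-value = 0.0521

Since p-value < α = 0.1, we reject H₀.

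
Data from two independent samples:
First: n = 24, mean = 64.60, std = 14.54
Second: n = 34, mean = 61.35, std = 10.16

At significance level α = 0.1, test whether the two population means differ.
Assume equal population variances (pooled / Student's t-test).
Student's two-sample t-test (equal variances):
H₀: μ₁ = μ₂
H₁: μ₁ ≠ μ₂
df = n₁ + n₂ - 2 = 56
Pooled variance s_p² = [(n₁-1)s₁² + (n₂-1)s₂²] / (n₁ + n₂ - 2) = [(23)(14.54²) + (33)(10.16²)] / 56 = 147.6591
SE = √(s_p²(1/n₁ + 1/n₂)) = √(147.6591 × (1/24 + 1/34)) = 3.2397
t = (x̄₁ - x̄₂) / SE = (64.60 - 61.35) / 3.2397 = 3.25 / 3.2397 = 1.003
p-value = 0.3201

Since p-value > α = 0.1, we fail to reject H₀.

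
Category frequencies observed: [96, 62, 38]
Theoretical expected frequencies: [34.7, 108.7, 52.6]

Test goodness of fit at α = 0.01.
Chi-square goodness of fit test:
H₀: observed counts match expected distribution
H₁: observed counts differ from expected distribution
df = k - 1 = 2
χ² = Σ(O - E)²/E
   = (96 - 34.7)²/34.7 + (62 - 108.7)²/108.7 + (38 - 52.6)²/52.6
   = 108.291 + 20.063 + 4.052
   = 132.41
p-value < 0.0001

Since p-value < α = 0.01, we reject H₀.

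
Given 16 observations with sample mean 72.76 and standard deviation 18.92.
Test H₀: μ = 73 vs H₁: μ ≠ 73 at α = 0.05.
One-sample t-test:
H₀: μ = 73
H₁: μ ≠ 73
df = n - 1 = 15
t = (x̄ - μ₀) / (s/√n) = (72.76 - 73) / (18.92/√16) = -0.051
p-value = 0.9602

Since p-value > α = 0.05, we fail to reject H₀.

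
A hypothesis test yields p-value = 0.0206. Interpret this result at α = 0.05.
Since p = 0.0206 < α = 0.05, reject H₀.
There is sufficient evidence to reject the null hypothesis; the result is statistically significant at the 0.05 level.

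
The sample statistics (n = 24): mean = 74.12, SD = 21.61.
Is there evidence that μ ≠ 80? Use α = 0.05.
One-sample t-test:
H₀: μ = 80
H₁: μ ≠ 80
df = n - 1 = 23
t = (x̄ - μ₀) / (s/√n) = (74.12 - 80) / (21.61/√24) = -1.333
p-value = 0.1956

Since p-value > α = 0.05, we fail to reject H₀.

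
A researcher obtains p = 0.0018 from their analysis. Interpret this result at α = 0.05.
Since p = 0.0018 < α = 0.05, reject H₀.
There is sufficient evidence to reject the null hypothesis; the result is statistically significant at the 0.05 level.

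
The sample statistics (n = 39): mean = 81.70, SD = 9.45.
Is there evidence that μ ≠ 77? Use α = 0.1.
One-sample t-test:
H₀: μ = 77
H₁: μ ≠ 77
df = n - 1 = 38
t = (x̄ - μ₀) / (s/√n) = (81.70 - 77) / (9.45/√39) = 3.106
p-value = 0.0036

Since p-value < α = 0.1, we reject H₀.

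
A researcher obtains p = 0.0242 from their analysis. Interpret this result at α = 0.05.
Since p = 0.0242 < α = 0.05, reject H₀.
There is sufficient evidence to reject the null hypothesis; the result is statistically significant at the 0.05 level.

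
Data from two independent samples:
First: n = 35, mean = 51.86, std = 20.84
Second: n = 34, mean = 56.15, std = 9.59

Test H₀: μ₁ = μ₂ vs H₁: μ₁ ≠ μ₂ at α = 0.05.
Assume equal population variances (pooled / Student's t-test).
Student's two-sample t-test (equal variances):
H₀: μ₁ = μ₂
H₁: μ₁ ≠ μ₂
df = n₁ + n₂ - 2 = 67
Pooled variance s_p² = [(n₁-1)s₁² + (n₂-1)s₂²] / (n₁ + n₂ - 2) = [(34)(20.84²) + (33)(9.59²)] / 67 = 265.6916
SE = √(s_p²(1/n₁ + 1/n₂)) = √(265.6916 × (1/35 + 1/34)) = 3.9250
t = (x̄₁ - x̄₂) / SE = (51.86 - 56.15) / 3.9250 = -4.29 / 3.9250 = -1.093
p-value = 0.2783

Since p-value > α = 0.05, we fail to reject H₀.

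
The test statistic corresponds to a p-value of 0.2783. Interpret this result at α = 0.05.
Since p = 0.2783 > α = 0.05, fail to reject H₀.
There is insufficient evidence to reject the null hypothesis; the result is not statistically significant at the 0.05 level.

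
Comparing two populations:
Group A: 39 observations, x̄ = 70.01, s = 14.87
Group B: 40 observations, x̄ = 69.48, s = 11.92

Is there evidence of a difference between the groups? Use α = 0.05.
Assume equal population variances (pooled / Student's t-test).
Student's two-sample t-test (equal variances):
H₀: μ₁ = μ₂
H₁: μ₁ ≠ μ₂
df = n₁ + n₂ - 2 = 77
Pooled variance s_p² = [(n₁-1)s₁² + (n₂-1)s₂²] / (n₁ + n₂ - 2) = [(38)(14.87²) + (39)(11.92²)] / 77 = 181.0885
SE = √(s_p²(1/n₁ + 1/n₂)) = √(181.0885 × (1/39 + 1/40)) = 3.0283
t = (x̄₁ - x̄₂) / SE = (70.01 - 69.48) / 3.0283 = 0.53 / 3.0283 = 0.175
p-value = 0.8615

Since p-value > α = 0.05, we fail to reject H₀.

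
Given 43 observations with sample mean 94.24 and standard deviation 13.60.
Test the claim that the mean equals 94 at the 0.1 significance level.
One-sample t-test:
H₀: μ = 94
H₁: μ ≠ 94
df = n - 1 = 42
t = (x̄ - μ₀) / (s/√n) = (94.24 - 94) / (13.60/√43) = 0.116
p-value = 0.9084

Since p-value > α = 0.1, we fail to reject H₀.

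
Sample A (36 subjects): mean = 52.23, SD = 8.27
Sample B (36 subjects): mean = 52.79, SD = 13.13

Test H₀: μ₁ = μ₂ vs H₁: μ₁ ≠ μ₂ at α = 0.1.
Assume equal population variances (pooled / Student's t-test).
Student's two-sample t-test (equal variances):
H₀: μ₁ = μ₂
H₁: μ₁ ≠ μ₂
df = n₁ + n₂ - 2 = 70
Pooled variance s_p² = [(n₁-1)s₁² + (n₂-1)s₂²] / (n₁ + n₂ - 2) = [(35)(8.27²) + (35)(13.13²)] / 70 = 120.3949
SE = √(s_p²(1/n₁ + 1/n₂)) = √(120.3949 × (1/36 + 1/36)) = 2.5862
t = (x̄₁ - x̄₂) / SE = (52.23 - 52.79) / 2.5862 = -0.56 / 2.5862 = -0.217
p-value = 0.8292

Since p-value > α = 0.1, we fail to reject H₀.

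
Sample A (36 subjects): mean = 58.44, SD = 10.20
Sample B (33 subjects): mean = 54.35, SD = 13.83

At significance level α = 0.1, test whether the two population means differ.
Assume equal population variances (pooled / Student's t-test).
Student's two-sample t-test (equal variances):
H₀: μ₁ = μ₂
H₁: μ₁ ≠ μ₂
df = n₁ + n₂ - 2 = 67
Pooled variance s_p² = [(n₁-1)s₁² + (n₂-1)s₂²] / (n₁ + n₂ - 2) = [(35)(10.20²) + (32)(13.83²)] / 67 = 145.7016
SE = √(s_p²(1/n₁ + 1/n₂)) = √(145.7016 × (1/36 + 1/33)) = 2.9090
t = (x̄₁ - x̄₂) / SE = (58.44 - 54.35) / 2.9090 = 4.09 / 2.9090 = 1.406
p-value = 0.1644

Since p-value > α = 0.1, we fail to reject H₀.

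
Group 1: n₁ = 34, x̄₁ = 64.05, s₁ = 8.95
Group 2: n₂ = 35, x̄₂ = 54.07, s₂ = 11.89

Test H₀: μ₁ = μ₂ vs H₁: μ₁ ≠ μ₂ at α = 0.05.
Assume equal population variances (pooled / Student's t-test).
Student's two-sample t-test (equal variances):
H₀: μ₁ = μ₂
H₁: μ₁ ≠ μ₂
df = n₁ + n₂ - 2 = 67
Pooled variance s_p² = [(n₁-1)s₁² + (n₂-1)s₂²] / (n₁ + n₂ - 2) = [(33)(8.95²) + (34)(11.89²)] / 67 = 111.1945
SE = √(s_p²(1/n₁ + 1/n₂)) = √(111.1945 × (1/34 + 1/35)) = 2.5392
t = (x̄₁ - x̄₂) / SE = (64.05 - 54.07) / 2.5392 = 9.98 / 2.5392 = 3.930
p-value = 0.0002

Since p-value < α = 0.05, we reject H₀.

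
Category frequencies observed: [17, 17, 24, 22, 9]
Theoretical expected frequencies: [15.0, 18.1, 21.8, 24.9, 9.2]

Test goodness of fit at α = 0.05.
Chi-square goodness of fit test:
H₀: observed counts match expected distribution
H₁: observed counts differ from expected distribution
df = k - 1 = 4
χ² = Σ(O - E)²/E
   = (17 - 15.0)²/15.0 + (17 - 18.1)²/18.1 + (24 - 21.8)²/21.8 + (22 - 24.9)²/24.9 + (9 - 9.2)²/9.2
   = 0.267 + 0.067 + 0.222 + 0.338 + 0.004
   = 0.90
p-value = 0.9249

Since p-value > α = 0.05, we fail to reject H₀.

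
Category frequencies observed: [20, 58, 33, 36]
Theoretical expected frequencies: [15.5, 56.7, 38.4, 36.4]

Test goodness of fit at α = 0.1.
Chi-square goodness of fit test:
H₀: observed counts match expected distribution
H₁: observed counts differ from expected distribution
df = k - 1 = 3
χ² = Σ(O - E)²/E
   = (20 - 15.5)²/15.5 + (58 - 56.7)²/56.7 + (33 - 38.4)²/38.4 + (36 - 36.4)²/36.4
   = 1.306 + 0.030 + 0.759 + 0.004
   = 2.10
p-value = 0.5519

Since p-value > α = 0.1, we fail to reject H₀.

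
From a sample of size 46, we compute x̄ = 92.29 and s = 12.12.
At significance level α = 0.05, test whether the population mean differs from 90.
One-sample t-test:
H₀: μ = 90
H₁: μ ≠ 90
df = n - 1 = 45
t = (x̄ - μ₀) / (s/√n) = (92.29 - 90) / (12.12/√46) = 1.281
p-value = 0.2066

Since p-value > α = 0.05, we fail to reject H₀.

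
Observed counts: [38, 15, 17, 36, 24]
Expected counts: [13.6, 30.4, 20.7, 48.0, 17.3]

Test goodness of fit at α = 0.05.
Chi-square goodness of fit test:
H₀: observed counts match expected distribution
H₁: observed counts differ from expected distribution
df = k - 1 = 4
χ² = Σ(O - E)²/E
   = (38 - 13.6)²/13.6 + (15 - 30.4)²/30.4 + (17 - 20.7)²/20.7 + (36 - 48.0)²/48.0 + (24 - 17.3)²/17.3
   = 43.776 + 7.801 + 0.661 + 3.000 + 2.595
   = 57.83
p-value < 0.0001

Since p-value < α = 0.05, we reject H₀.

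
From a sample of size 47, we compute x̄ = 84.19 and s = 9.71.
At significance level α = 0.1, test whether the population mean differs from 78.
One-sample t-test:
H₀: μ = 78
H₁: μ ≠ 78
df = n - 1 = 46
t = (x̄ - μ₀) / (s/√n) = (84.19 - 78) / (9.71/√47) = 4.370
p-value = 0.0001

Since p-value < α = 0.1, we reject H₀.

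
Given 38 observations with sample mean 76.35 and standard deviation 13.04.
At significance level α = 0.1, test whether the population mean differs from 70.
One-sample t-test:
H₀: μ = 70
H₁: μ ≠ 70
df = n - 1 = 37
t = (x̄ - μ₀) / (s/√n) = (76.35 - 70) / (13.04/√38) = 3.002
p-value = 0.0048

Since p-value < α = 0.1, we reject H₀.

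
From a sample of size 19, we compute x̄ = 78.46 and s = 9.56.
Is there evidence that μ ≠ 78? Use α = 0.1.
One-sample t-test:
H₀: μ = 78
H₁: μ ≠ 78
df = n - 1 = 18
t = (x̄ - μ₀) / (s/√n) = (78.46 - 78) / (9.56/√19) = 0.210
p-value = 0.8362

Since p-value > α = 0.1, we fail to reject H₀.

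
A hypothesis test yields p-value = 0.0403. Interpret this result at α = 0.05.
Since p = 0.0403 < α = 0.05, reject H₀.
There is sufficient evidence to reject the null hypothesis; the result is statistically significant at the 0.05 level.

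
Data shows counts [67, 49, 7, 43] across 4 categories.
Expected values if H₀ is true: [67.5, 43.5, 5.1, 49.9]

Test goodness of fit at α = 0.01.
Chi-square goodness of fit test:
H₀: observed counts match expected distribution
H₁: observed counts differ from expected distribution
df = k - 1 = 3
χ² = Σ(O - E)²/E
   = (67 - 67.5)²/67.5 + (49 - 43.5)²/43.5 + (7 - 5.1)²/5.1 + (43 - 49.9)²/49.9
   = 0.004 + 0.695 + 0.708 + 0.954
   = 2.36
p-value = 0.5009

Since p-value > α = 0.01, we fail to reject H₀.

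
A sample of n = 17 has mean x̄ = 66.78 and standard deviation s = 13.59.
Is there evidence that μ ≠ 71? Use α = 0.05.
One-sample t-test:
H₀: μ = 71
H₁: μ ≠ 71
df = n - 1 = 16
t = (x̄ - μ₀) / (s/√n) = (66.78 - 71) / (13.59/√17) = -1.280
p-value = 0.2187

Since p-value > α = 0.05, we fail to reject H₀.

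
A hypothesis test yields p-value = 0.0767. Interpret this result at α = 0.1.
Since p = 0.0767 < α = 0.1, reject H₀.
There is sufficient evidence to reject the null hypothesis; the result is statistically significant at the 0.1 level.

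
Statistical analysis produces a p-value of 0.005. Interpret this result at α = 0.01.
Since p = 0.005 < α = 0.01, reject H₀.
There is sufficient evidence to reject the null hypothesis; the result is statistically significant at the 0.01 level.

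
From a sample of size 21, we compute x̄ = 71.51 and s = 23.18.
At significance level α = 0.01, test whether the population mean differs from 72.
One-sample t-test:
H₀: μ = 72
H₁: μ ≠ 72
df = n - 1 = 20
t = (x̄ - μ₀) / (s/√n) = (71.51 - 72) / (23.18/√21) = -0.097
p-value = 0.9238

Since p-value > α = 0.01, we fail to reject H₀.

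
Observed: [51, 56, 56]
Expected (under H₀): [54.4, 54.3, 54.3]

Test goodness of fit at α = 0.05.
Chi-square goodness of fit test:
H₀: observed counts match expected distribution
H₁: observed counts differ from expected distribution
df = k - 1 = 2
χ² = Σ(O - E)²/E
   = (51 - 54.4)²/54.4 + (56 - 54.3)²/54.3 + (56 - 54.3)²/54.3
   = 0.212 + 0.053 + 0.053
   = 0.32
p-value = 0.8526

Since p-value > α = 0.05, we fail to reject H₀.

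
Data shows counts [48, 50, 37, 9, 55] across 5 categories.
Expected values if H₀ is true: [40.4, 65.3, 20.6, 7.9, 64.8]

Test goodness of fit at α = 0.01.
Chi-square goodness of fit test:
H₀: observed counts match expected distribution
H₁: observed counts differ from expected distribution
df = k - 1 = 4
χ² = Σ(O - E)²/E
   = (48 - 40.4)²/40.4 + (50 - 65.3)²/65.3 + (37 - 20.6)²/20.6 + (9 - 7.9)²/7.9 + (55 - 64.8)²/64.8
   = 1.430 + 3.585 + 13.056 + 0.153 + 1.482
   = 19.71
p-value = 0.0006

Since p-value < α = 0.01, we reject H₀.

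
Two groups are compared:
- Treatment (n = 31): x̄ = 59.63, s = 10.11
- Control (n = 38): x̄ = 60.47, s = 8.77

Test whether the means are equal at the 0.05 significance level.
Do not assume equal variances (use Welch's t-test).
Welch's two-sample t-test:
H₀: μ₁ = μ₂
H₁: μ₁ ≠ μ₂
s₁²/n₁ = 10.11²/31 = 3.2972,  s₂²/n₂ = 8.77²/38 = 2.0240
SE = √(s₁²/n₁ + s₂²/n₂) = √(3.2972 + 2.0240) = 2.3068
df (Welch-Satterthwaite) = (s₁²/n₁ + s₂²/n₂)² / [(s₁²/n₁)²/(n₁-1) + (s₂²/n₂)²/(n₂-1)] ≈ 59.85
t = (x̄₁ - x̄₂) / SE = (59.63 - 60.47) / 2.3068 = -0.84 / 2.3068 = -0.364
p-value = 0.7170

Since p-value > α = 0.05, we fail to reject H₀.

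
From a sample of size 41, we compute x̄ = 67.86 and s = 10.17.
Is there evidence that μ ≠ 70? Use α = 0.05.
One-sample t-test:
H₀: μ = 70
H₁: μ ≠ 70
df = n - 1 = 40
t = (x̄ - μ₀) / (s/√n) = (67.86 - 70) / (10.17/√41) = -1.347
p-value = 0.1854

Since p-value > α = 0.05, we fail to reject H₀.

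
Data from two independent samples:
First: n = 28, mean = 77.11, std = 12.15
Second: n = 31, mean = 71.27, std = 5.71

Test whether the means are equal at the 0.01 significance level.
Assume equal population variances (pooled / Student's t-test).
Student's two-sample t-test (equal variances):
H₀: μ₁ = μ₂
H₁: μ₁ ≠ μ₂
df = n₁ + n₂ - 2 = 57
Pooled variance s_p² = [(n₁-1)s₁² + (n₂-1)s₂²] / (n₁ + n₂ - 2) = [(27)(12.15²) + (30)(5.71²)] / 57 = 87.0865
SE = √(s_p²(1/n₁ + 1/n₂)) = √(87.0865 × (1/28 + 1/31)) = 2.4330
t = (x̄₁ - x̄₂) / SE = (77.11 - 71.27) / 2.4330 = 5.84 / 2.4330 = 2.400
p-value = 0.0197

Since p-value > α = 0.01, we fail to reject H₀.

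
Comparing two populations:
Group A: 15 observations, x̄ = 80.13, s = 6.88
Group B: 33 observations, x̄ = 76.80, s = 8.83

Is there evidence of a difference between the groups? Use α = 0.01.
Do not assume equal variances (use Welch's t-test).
Welch's two-sample t-test:
H₀: μ₁ = μ₂
H₁: μ₁ ≠ μ₂
s₁²/n₁ = 6.88²/15 = 3.1556,  s₂²/n₂ = 8.83²/33 = 2.3627
SE = √(s₁²/n₁ + s₂²/n₂) = √(3.1556 + 2.3627) = 2.3491
df (Welch-Satterthwaite) = (s₁²/n₁ + s₂²/n₂)² / [(s₁²/n₁)²/(n₁-1) + (s₂²/n₂)²/(n₂-1)] ≈ 34.38
t = (x̄₁ - x̄₂) / SE = (80.13 - 76.80) / 2.3491 = 3.33 / 2.3491 = 1.418
p-value = 0.1653

Since p-value > α = 0.01, we fail to reject H₀.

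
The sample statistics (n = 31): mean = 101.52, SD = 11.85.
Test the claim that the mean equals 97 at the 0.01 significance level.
One-sample t-test:
H₀: μ = 97
H₁: μ ≠ 97
df = n - 1 = 30
t = (x̄ - μ₀) / (s/√n) = (101.52 - 97) / (11.85/√31) = 2.124
p-value = 0.0421

Since p-value > α = 0.01, we fail to reject H₀.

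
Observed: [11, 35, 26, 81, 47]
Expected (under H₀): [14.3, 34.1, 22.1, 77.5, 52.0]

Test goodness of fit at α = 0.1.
Chi-square goodness of fit test:
H₀: observed counts match expected distribution
H₁: observed counts differ from expected distribution
df = k - 1 = 4
χ² = Σ(O - E)²/E
   = (11 - 14.3)²/14.3 + (35 - 34.1)²/34.1 + (26 - 22.1)²/22.1 + (81 - 77.5)²/77.5 + (47 - 52.0)²/52.0
   = 0.762 + 0.024 + 0.688 + 0.158 + 0.481
   = 2.11
p-value = 0.7151

Since p-value > α = 0.1, we fail to reject H₀.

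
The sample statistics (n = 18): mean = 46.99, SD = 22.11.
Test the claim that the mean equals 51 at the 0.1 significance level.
One-sample t-test:
H₀: μ = 51
H₁: μ ≠ 51
df = n - 1 = 17
t = (x̄ - μ₀) / (s/√n) = (46.99 - 51) / (22.11/√18) = -0.769
p-value = 0.4522

Since p-value > α = 0.1, we fail to reject H₀.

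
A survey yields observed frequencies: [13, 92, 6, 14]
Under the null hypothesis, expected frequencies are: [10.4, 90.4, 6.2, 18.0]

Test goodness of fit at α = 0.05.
Chi-square goodness of fit test:
H₀: observed counts match expected distribution
H₁: observed counts differ from expected distribution
df = k - 1 = 3
χ² = Σ(O - E)²/E
   = (13 - 10.4)²/10.4 + (92 - 90.4)²/90.4 + (6 - 6.2)²/6.2 + (14 - 18.0)²/18.0
   = 0.650 + 0.028 + 0.006 + 0.889
   = 1.57
p-value = 0.6654

Since p-value > α = 0.05, we fail to reject H₀.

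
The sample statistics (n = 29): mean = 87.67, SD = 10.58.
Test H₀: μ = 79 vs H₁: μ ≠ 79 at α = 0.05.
One-sample t-test:
H₀: μ = 79
H₁: μ ≠ 79
df = n - 1 = 28
t = (x̄ - μ₀) / (s/√n) = (87.67 - 79) / (10.58/√29) = 4.413
p-value = 0.0001

Since p-value < α = 0.05, we reject H₀.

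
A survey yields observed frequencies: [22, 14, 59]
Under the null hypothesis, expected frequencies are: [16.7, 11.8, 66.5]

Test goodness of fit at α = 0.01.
Chi-square goodness of fit test:
H₀: observed counts match expected distribution
H₁: observed counts differ from expected distribution
df = k - 1 = 2
χ² = Σ(O - E)²/E
   = (22 - 16.7)²/16.7 + (14 - 11.8)²/11.8 + (59 - 66.5)²/66.5
   = 1.682 + 0.410 + 0.846
   = 2.94
p-value = 0.2301

Since p-value > α = 0.01, we fail to reject H₀.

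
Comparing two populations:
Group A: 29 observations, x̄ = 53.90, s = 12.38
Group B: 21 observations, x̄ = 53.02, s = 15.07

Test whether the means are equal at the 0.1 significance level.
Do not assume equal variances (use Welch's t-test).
Welch's two-sample t-test:
H₀: μ₁ = μ₂
H₁: μ₁ ≠ μ₂
s₁²/n₁ = 12.38²/29 = 5.2850,  s₂²/n₂ = 15.07²/21 = 10.8145
SE = √(s₁²/n₁ + s₂²/n₂) = √(5.2850 + 10.8145) = 4.0124
df (Welch-Satterthwaite) = (s₁²/n₁ + s₂²/n₂)² / [(s₁²/n₁)²/(n₁-1) + (s₂²/n₂)²/(n₂-1)] ≈ 37.86
t = (x̄₁ - x̄₂) / SE = (53.90 - 53.02) / 4.0124 = 0.88 / 4.0124 = 0.219
p-value = 0.8276

Since p-value > α = 0.1, we fail to reject H₀.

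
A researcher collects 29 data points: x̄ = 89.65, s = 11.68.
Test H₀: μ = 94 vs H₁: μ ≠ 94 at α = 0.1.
One-sample t-test:
H₀: μ = 94
H₁: μ ≠ 94
df = n - 1 = 28
t = (x̄ - μ₀) / (s/√n) = (89.65 - 94) / (11.68/√29) = -2.006
p-value = 0.0546

Since p-value < α = 0.1, we reject H₀.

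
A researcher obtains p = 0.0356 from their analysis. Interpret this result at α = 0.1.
Since p = 0.0356 < α = 0.1, reject H₀.
There is sufficient evidence to reject the null hypothesis; the result is statistically significant at the 0.1 level.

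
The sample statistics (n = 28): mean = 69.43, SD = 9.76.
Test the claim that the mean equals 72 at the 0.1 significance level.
One-sample t-test:
H₀: μ = 72
H₁: μ ≠ 72
df = n - 1 = 27
t = (x̄ - μ₀) / (s/√n) = (69.43 - 72) / (9.76/√28) = -1.393
p-value = 0.1749

Since p-value > α = 0.1, we fail to reject H₀.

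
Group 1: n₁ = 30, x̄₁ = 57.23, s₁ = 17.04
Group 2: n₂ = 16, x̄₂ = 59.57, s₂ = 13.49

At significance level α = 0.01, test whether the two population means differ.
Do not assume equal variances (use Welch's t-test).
Welch's two-sample t-test:
H₀: μ₁ = μ₂
H₁: μ₁ ≠ μ₂
s₁²/n₁ = 17.04²/30 = 9.6787,  s₂²/n₂ = 13.49²/16 = 11.3738
SE = √(s₁²/n₁ + s₂²/n₂) = √(9.6787 + 11.3738) = 4.5883
df (Welch-Satterthwaite) = (s₁²/n₁ + s₂²/n₂)² / [(s₁²/n₁)²/(n₁-1) + (s₂²/n₂)²/(n₂-1)] ≈ 37.39
t = (x̄₁ - x̄₂) / SE = (57.23 - 59.57) / 4.5883 = -2.34 / 4.5883 = -0.510
p-value = 0.6131

Since p-value > α = 0.01, we fail to reject H₀.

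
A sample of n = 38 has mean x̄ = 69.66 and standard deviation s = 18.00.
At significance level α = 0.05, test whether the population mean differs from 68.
One-sample t-test:
H₀: μ = 68
H₁: μ ≠ 68
df = n - 1 = 37
t = (x̄ - μ₀) / (s/√n) = (69.66 - 68) / (18.00/√38) = 0.568
p-value = 0.5731

Since p-value > α = 0.05, we fail to reject H₀.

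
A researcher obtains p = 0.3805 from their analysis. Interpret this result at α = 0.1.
Since p = 0.3805 > α = 0.1, fail to reject H₀.
There is insufficient evidence to reject the null hypothesis; the result is not statistically significant at the 0.1 level.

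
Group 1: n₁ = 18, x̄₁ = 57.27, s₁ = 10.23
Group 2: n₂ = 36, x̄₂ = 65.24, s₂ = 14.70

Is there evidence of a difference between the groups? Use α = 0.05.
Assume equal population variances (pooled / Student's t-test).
Student's two-sample t-test (equal variances):
H₀: μ₁ = μ₂
H₁: μ₁ ≠ μ₂
df = n₁ + n₂ - 2 = 52
Pooled variance s_p² = [(n₁-1)s₁² + (n₂-1)s₂²] / (n₁ + n₂ - 2) = [(17)(10.23²) + (35)(14.70²)] / 52 = 179.6586
SE = √(s_p²(1/n₁ + 1/n₂)) = √(179.6586 × (1/18 + 1/36)) = 3.8693
t = (x̄₁ - x̄₂) / SE = (57.27 - 65.24) / 3.8693 = -7.97 / 3.8693 = -2.060
p-value = 0.0444

Since p-value < α = 0.05, we reject H₀.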